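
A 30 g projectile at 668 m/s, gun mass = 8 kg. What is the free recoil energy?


v_r = m_p*v_p/m_gun = 0.03*668/8 = 2.505 m/s, E_r = 0.5*m_gun*v_r^2 = 0.5*8*2.505^2 = 25.1 J

25.1 J


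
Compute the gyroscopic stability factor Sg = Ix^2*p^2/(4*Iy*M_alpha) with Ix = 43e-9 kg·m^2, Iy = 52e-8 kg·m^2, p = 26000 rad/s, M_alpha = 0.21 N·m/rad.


Sg = Ix^2 * p^2 / (4 * Iy * M_alpha) = (43e-9)^2 * 26000^2 / (4 * 52e-8 * 0.21) = 2.862

2.862


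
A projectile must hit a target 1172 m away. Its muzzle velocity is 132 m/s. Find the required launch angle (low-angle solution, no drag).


sin(2*theta) = R*g/v0^2 = 1172*9.81/132^2 = 0.659855, theta = arcsin(0.659855)/2 = 20.64°

20.64 degrees


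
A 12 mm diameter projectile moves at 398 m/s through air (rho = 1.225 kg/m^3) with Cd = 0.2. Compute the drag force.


A = pi*(d/2)^2 = pi*(12/2000)^2 = 1.13097e-04 m^2
Fd = 0.5*Cd*rho*A*v^2 = 0.5*0.2*1.225*1.13097e-04*398^2 = 2.195 N

2.195 N


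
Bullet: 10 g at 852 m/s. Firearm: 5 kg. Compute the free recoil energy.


v_r = m_p*v_p/m_gun = 0.01*852/5 = 1.704 m/s, E_r = 0.5*m_gun*v_r^2 = 0.5*5*1.704^2 = 7.259 J

7.259 J


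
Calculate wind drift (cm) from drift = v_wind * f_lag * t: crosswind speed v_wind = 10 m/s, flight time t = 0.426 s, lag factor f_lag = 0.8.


drift = v_wind * lag * t = 10 * 0.8 * 0.426 = 3.408 m ≈ 340.8 cm

340.8 cm


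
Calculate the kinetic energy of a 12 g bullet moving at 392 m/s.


E = 0.5*m*v^2 = 0.5*0.012*392^2 = 922 J

922 J


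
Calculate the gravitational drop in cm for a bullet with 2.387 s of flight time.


drop = 0.5*g*t^2 = 0.5*9.81*2.387^2 = 27.9476 m ≈ 2795 cm

2795 cm


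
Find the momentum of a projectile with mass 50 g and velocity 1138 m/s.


p = m*v = 0.05*1138 = 56.9 kg·m/s

56.9 kg·m/s


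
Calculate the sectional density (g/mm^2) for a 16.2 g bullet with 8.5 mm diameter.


SD = m/d^2 = 16.2/8.5^2 = 0.2242 g/mm^2

0.2242 g/mm^2


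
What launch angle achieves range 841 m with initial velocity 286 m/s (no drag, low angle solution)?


sin(2*theta) = R*g/v0^2 = 841*9.81/286^2 = 0.100863, theta = arcsin(0.100863)/2 = 2.894°

2.894 degrees


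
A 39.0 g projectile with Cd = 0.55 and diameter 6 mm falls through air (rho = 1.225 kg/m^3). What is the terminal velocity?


A = pi*(d/2)^2 = pi*(6/2000)^2 = 2.82743e-05 m^2
vt = sqrt(2mg/(Cd*rho*A)) = sqrt(2*0.039*9.81/(0.55 * 1.225 * 2.82743e-05)) = 200.4 m/s

200.4 m/s


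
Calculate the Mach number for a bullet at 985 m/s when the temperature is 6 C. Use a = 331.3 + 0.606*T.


a = 331.3 + 0.606*(6) = 334.936 m/s
M = v/a = 985/334.936 = 2.941

2.941


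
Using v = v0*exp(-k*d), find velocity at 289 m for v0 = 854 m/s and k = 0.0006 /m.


v = v0*exp(-k*d) = 854*exp(-0.0006*289) = 718 m/s

718 m/s


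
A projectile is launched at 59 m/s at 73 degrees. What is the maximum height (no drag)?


H = (v0*sin(theta))^2 / (2g) = (59*sin(73°))^2 / (2*9.81) = 162.3 m

162.3 m


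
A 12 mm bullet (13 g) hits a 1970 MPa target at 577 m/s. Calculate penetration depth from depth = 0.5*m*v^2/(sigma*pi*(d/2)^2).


A = pi*(d/2)^2 = pi*(12/2)^2 = 113.097 mm^2
E = 0.5*m*v^2 = 0.5*0.013*577^2 = 2164.04 J
depth = E/(sigma*A) = 2164.04 J / (1970 MPa * 113.097 mm^2) = 2164.04/(1970 * 113.097) m = 0.00971284 m ≈ 9.713 mm

9.713 mm


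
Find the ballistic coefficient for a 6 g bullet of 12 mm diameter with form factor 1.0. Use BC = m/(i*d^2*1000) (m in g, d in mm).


BC = m/(i*d^2*1000) = 6/(1.0 * 12^2 * 1000) = 4.167e-05

4.167e-05


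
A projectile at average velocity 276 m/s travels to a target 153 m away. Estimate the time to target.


t = d/v = 153/276 = 0.5543 s

0.5543 s


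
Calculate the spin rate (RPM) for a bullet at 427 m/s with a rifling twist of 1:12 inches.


twist_m = 12*0.0254 = 0.3048 m
spin = v/twist = 427/0.3048 = 1400.919 rev/s
RPM = spin*60 = 1400.919*60 ≈ 84055 RPM

84055 RPM


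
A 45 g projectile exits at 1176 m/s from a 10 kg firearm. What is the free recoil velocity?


v_recoil = m_p * v_p / m_gun = 0.045 * 1176 / 10 = 5.292 m/s

5.292 m/s


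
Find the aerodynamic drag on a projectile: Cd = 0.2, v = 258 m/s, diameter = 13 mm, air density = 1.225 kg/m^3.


A = pi*(d/2)^2 = pi*(13/2000)^2 = 1.32732e-04 m^2
Fd = 0.5*Cd*rho*A*v^2 = 0.5*0.2*1.225*1.32732e-04*258^2 = 1.082 N

1.082 N


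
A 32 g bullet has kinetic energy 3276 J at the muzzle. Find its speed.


v = sqrt(2*E/m) = sqrt(2*3276/0.032) = 452.5 m/s

452.5 m/s


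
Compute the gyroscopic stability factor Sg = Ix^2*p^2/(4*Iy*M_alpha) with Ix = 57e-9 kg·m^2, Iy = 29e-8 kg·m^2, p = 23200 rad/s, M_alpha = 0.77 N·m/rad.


Sg = Ix^2 * p^2 / (4 * Iy * M_alpha) = (57e-9)^2 * 23200^2 / (4 * 29e-8 * 0.77) = 1.958

1.958


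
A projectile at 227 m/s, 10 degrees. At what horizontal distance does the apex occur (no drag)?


R = v0^2*sin(2*theta)/g = 227^2*sin(2*10°)/9.81 = 1796.53 m
apex_dist = R/2 = 1796.53/2 = 898.3 m

898.3 m


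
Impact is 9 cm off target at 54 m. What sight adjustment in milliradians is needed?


1 mrad subtends 1 cm per 10 m of range, so adj = error_cm / (dist_m / 10) = 9 / (54/10) = 1.667 mrad

1.667 mrad


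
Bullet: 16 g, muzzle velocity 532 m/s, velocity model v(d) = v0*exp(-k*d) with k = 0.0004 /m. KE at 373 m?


v = v0*exp(-k*d) = 532*exp(-0.0004*373) = 458.263 m/s
E = 0.5*m*v^2 = 0.5*0.016*458.263^2 = 1680 J

1680 J


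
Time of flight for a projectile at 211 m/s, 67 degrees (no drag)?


T = 2*v0*sin(theta)/g = 2*211*sin(67°)/9.81 = 39.6 s

39.6 s


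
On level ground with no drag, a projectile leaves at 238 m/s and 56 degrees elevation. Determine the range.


R = v0^2 * sin(2*theta) / g = 238^2 * sin(2*56°) / 9.81 = 5354 m

5354 m


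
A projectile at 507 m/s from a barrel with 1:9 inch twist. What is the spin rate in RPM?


twist_m = 9*0.0254 = 0.2286 m
spin = v/twist = 507/0.2286 = 2217.848 rev/s
RPM = spin*60 = 2217.848*60 ≈ 133071 RPM

133071 RPM


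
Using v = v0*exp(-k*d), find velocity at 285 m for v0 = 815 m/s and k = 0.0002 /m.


v = v0*exp(-k*d) = 815*exp(-0.0002*285) = 769.8 m/s

769.8 m/s


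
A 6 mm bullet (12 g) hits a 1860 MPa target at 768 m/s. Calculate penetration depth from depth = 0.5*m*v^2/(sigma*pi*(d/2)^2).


A = pi*(d/2)^2 = pi*(6/2)^2 = 28.2743 mm^2
E = 0.5*m*v^2 = 0.5*0.012*768^2 = 3538.94 J
depth = E/(sigma*A) = 3538.94 J / (1860 MPa * 28.2743 mm^2) = 3538.94/(1860 * 28.2743) m = 0.0672928 m ≈ 67.29 mm

67.29 mm


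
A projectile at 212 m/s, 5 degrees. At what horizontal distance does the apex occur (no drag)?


R = v0^2*sin(2*theta)/g = 212^2*sin(2*5°)/9.81 = 795.56 m
apex_dist = R/2 = 795.56/2 = 397.8 m

397.8 m


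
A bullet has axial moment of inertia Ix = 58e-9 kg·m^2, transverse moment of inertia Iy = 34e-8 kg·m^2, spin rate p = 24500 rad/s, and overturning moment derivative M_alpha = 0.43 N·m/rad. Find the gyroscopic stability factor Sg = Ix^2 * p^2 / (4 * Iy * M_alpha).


Sg = Ix^2 * p^2 / (4 * Iy * M_alpha) = (58e-9)^2 * 24500^2 / (4 * 34e-8 * 0.43) = 3.453

3.453


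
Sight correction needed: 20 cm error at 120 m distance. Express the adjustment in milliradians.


1 mrad subtends 1 cm per 10 m of range, so adj = error_cm / (dist_m / 10) = 20 / (120/10) = 1.667 mrad

1.667 mrad


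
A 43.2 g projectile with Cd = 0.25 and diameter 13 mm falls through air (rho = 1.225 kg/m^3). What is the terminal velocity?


A = pi*(d/2)^2 = pi*(13/2000)^2 = 1.32732e-04 m^2
vt = sqrt(2mg/(Cd*rho*A)) = sqrt(2*0.0432*9.81/(0.25 * 1.225 * 1.32732e-04)) = 144.4 m/s

144.4 m/s


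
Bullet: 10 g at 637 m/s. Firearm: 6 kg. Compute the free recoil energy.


v_r = m_p*v_p/m_gun = 0.01*637/6 = 1.06167 m/s, E_r = 0.5*m_gun*v_r^2 = 0.5*6*1.06167^2 = 3.381 J

3.381 J


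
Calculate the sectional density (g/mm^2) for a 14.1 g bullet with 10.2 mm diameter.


SD = m/d^2 = 14.1/10.2^2 = 0.1355 g/mm^2

0.1355 g/mm^2


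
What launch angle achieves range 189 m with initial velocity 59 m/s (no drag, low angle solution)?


sin(2*theta) = R*g/v0^2 = 189*9.81/59^2 = 0.532631, theta = arcsin(0.532631)/2 = 16.09°

16.09 degrees


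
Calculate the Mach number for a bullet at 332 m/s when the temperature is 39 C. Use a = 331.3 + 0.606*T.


a = 331.3 + 0.606*(39) = 354.934 m/s
M = v/a = 332/354.934 = 0.9354

0.9354


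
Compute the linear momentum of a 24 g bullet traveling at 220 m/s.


p = m*v = 0.024*220 = 5.28 kg·m/s

5.28 kg·m/s


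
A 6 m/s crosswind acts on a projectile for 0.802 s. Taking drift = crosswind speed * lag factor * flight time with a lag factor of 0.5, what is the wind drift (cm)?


drift = v_wind * lag * t = 6 * 0.5 * 0.802 = 2.406 m ≈ 240.6 cm

240.6 cm


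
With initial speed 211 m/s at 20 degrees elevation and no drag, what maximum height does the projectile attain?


H = (v0*sin(theta))^2 / (2g) = (211*sin(20°))^2 / (2*9.81) = 265.4 m

265.4 m


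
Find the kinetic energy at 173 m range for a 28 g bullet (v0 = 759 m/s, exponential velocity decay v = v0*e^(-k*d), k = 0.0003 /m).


v = v0*exp(-k*d) = 759*exp(-0.0003*173) = 720.613 m/s
E = 0.5*m*v^2 = 0.5*0.028*720.613^2 = 7270 J

7270 J


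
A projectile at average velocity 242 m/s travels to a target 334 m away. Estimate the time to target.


t = d/v = 334/242 = 1.38 s

1.38 s


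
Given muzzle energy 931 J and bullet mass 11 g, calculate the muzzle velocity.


v = sqrt(2*E/m) = sqrt(2*931/0.011) = 411.4 m/s

411.4 m/s


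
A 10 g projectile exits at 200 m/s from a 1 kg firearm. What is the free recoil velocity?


v_recoil = m_p * v_p / m_gun = 0.01 * 200 / 1 = 2 m/s

2 m/s


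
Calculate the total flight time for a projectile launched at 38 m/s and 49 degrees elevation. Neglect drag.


T = 2*v0*sin(theta)/g = 2*38*sin(49°)/9.81 = 5.847 s

5.847 s


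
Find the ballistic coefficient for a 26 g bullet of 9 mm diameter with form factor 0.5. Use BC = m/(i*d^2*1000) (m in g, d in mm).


BC = m/(i*d^2*1000) = 26/(0.5 * 9^2 * 1000) = 0.000642

0.000642


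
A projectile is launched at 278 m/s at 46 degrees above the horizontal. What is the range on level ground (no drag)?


R = v0^2 * sin(2*theta) / g = 278^2 * sin(2*46°) / 9.81 = 7873 m

7873 m


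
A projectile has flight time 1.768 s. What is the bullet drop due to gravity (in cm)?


drop = 0.5*g*t^2 = 0.5*9.81*1.768^2 = 15.3322 m ≈ 1533 cm

1533 cm


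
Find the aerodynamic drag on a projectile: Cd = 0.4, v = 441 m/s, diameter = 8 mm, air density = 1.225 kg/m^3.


A = pi*(d/2)^2 = pi*(8/2000)^2 = 5.02655e-05 m^2
Fd = 0.5*Cd*rho*A*v^2 = 0.5*0.4*1.225*5.02655e-05*441^2 = 2.395 N

2.395 N


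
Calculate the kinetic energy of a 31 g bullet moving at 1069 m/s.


E = 0.5*m*v^2 = 0.5*0.031*1069^2 = 17713 J

17713 J


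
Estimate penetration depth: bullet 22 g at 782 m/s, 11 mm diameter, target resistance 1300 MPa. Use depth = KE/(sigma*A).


A = pi*(d/2)^2 = pi*(11/2)^2 = 95.0332 mm^2
E = 0.5*m*v^2 = 0.5*0.022*782^2 = 6726.76 J
depth = E/(sigma*A) = 6726.76 J / (1300 MPa * 95.0332 mm^2) = 6726.76/(1300 * 95.0332) m = 0.0544487 m ≈ 54.45 mm

54.45 mm


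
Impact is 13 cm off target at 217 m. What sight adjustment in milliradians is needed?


1 mrad subtends 1 cm per 10 m of range, so adj = error_cm / (dist_m / 10) = 13 / (217/10) = 0.5991 mrad

0.5991 mrad


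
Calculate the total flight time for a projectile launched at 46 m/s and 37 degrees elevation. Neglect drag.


T = 2*v0*sin(theta)/g = 2*46*sin(37°)/9.81 = 5.644 s

5.644 s


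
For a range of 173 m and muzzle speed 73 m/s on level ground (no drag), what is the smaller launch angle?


sin(2*theta) = R*g/v0^2 = 173*9.81/73^2 = 0.318471, theta = arcsin(0.318471)/2 = 9.285°

9.285 degrees


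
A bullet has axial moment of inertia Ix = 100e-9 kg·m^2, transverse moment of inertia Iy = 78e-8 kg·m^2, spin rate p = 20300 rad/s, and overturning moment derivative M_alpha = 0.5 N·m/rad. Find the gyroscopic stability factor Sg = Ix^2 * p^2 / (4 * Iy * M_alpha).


Sg = Ix^2 * p^2 / (4 * Iy * M_alpha) = (100e-9)^2 * 20300^2 / (4 * 78e-8 * 0.5) = 2.642

2.642


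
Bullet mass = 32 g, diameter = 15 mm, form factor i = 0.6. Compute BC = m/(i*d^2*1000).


BC = m/(i*d^2*1000) = 32/(0.6 * 15^2 * 1000) = 0.000237

0.000237


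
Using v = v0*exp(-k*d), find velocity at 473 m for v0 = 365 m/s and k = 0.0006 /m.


v = v0*exp(-k*d) = 365*exp(-0.0006*473) = 274.8 m/s

274.8 m/s


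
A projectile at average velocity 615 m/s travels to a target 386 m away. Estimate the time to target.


t = d/v = 386/615 = 0.6276 s

0.6276 s


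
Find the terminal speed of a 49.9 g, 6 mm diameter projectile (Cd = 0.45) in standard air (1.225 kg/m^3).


A = pi*(d/2)^2 = pi*(6/2000)^2 = 2.82743e-05 m^2
vt = sqrt(2mg/(Cd*rho*A)) = sqrt(2*0.0499*9.81/(0.45 * 1.225 * 2.82743e-05)) = 250.6 m/s

250.6 m/s


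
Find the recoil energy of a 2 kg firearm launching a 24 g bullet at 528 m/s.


v_r = m_p*v_p/m_gun = 0.024*528/2 = 6.336 m/s, E_r = 0.5*m_gun*v_r^2 = 0.5*2*6.336^2 = 40.14 J

40.14 J


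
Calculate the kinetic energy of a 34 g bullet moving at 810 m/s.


E = 0.5*m*v^2 = 0.5*0.034*810^2 = 11154 J

11154 J


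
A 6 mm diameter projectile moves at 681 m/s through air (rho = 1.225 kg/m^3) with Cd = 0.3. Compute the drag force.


A = pi*(d/2)^2 = pi*(6/2000)^2 = 2.82743e-05 m^2
Fd = 0.5*Cd*rho*A*v^2 = 0.5*0.3*1.225*2.82743e-05*681^2 = 2.409 N

2.409 N


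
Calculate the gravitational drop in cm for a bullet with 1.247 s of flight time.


drop = 0.5*g*t^2 = 0.5*9.81*1.247^2 = 7.62732 m ≈ 762.7 cm

762.7 cm


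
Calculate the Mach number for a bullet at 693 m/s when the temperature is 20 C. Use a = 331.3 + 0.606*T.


a = 331.3 + 0.606*(20) = 343.42 m/s
M = v/a = 693/343.42 = 2.018

2.018


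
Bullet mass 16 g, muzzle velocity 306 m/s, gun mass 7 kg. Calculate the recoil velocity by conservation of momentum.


v_recoil = m_p * v_p / m_gun = 0.016 * 306 / 7 = 0.6994 m/s

0.6994 m/s


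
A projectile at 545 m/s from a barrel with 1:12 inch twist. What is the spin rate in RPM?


twist_m = 12*0.0254 = 0.3048 m
spin = v/twist = 545/0.3048 = 1788.058 rev/s
RPM = spin*60 = 1788.058*60 ≈ 107283 RPM

107283 RPM


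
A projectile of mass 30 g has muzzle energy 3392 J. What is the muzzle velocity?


v = sqrt(2*E/m) = sqrt(2*3392/0.03) = 475.5 m/s

475.5 m/s


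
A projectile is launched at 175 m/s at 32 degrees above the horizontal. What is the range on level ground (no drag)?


R = v0^2 * sin(2*theta) / g = 175^2 * sin(2*32°) / 9.81 = 2806 m

2806 m


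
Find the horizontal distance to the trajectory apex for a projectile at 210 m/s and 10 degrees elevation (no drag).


R = v0^2*sin(2*theta)/g = 210^2*sin(2*10°)/9.81 = 1537.52 m
apex_dist = R/2 = 1537.52/2 = 768.8 m

768.8 m


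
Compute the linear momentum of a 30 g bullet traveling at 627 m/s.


p = m*v = 0.03*627 = 18.81 kg·m/s

18.81 kg·m/s


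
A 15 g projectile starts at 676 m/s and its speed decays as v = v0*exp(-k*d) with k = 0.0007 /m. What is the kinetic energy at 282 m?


v = v0*exp(-k*d) = 676*exp(-0.0007*282) = 554.903 m/s
E = 0.5*m*v^2 = 0.5*0.015*554.903^2 = 2309 J

2309 J


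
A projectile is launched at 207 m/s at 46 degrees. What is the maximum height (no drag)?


H = (v0*sin(theta))^2 / (2g) = (207*sin(46°))^2 / (2*9.81) = 1130 m

1130 m


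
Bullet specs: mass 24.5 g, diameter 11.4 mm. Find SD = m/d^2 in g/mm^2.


SD = m/d^2 = 24.5/11.4^2 = 0.1885 g/mm^2

0.1885 g/mm^2


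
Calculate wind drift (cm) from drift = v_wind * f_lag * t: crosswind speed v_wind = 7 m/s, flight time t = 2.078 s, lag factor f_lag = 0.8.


drift = v_wind * lag * t = 7 * 0.8 * 2.078 = 11.6368 m ≈ 1164 cm

1164 cm


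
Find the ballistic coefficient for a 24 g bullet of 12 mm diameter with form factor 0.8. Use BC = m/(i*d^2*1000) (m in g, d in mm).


BC = m/(i*d^2*1000) = 24/(0.8 * 12^2 * 1000) = 0.0002083

0.0002083


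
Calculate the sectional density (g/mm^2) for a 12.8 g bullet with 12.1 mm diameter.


SD = m/d^2 = 12.8/12.1^2 = 0.08743 g/mm^2

0.08743 g/mm^2


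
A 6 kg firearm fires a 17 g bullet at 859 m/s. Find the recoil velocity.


v_recoil = m_p * v_p / m_gun = 0.017 * 859 / 6 = 2.434 m/s

2.434 m/s


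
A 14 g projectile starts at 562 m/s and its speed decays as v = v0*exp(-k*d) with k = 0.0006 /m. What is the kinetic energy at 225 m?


v = v0*exp(-k*d) = 562*exp(-0.0006*225) = 491.028 m/s
E = 0.5*m*v^2 = 0.5*0.014*491.028^2 = 1688 J

1688 J


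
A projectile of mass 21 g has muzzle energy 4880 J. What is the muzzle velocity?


v = sqrt(2*E/m) = sqrt(2*4880/0.021) = 681.7 m/s

681.7 m/s


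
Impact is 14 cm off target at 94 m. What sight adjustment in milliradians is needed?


1 mrad subtends 1 cm per 10 m of range, so adj = error_cm / (dist_m / 10) = 14 / (94/10) = 1.489 mrad

1.489 mrad


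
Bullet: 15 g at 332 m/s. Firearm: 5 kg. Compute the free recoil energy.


v_r = m_p*v_p/m_gun = 0.015*332/5 = 0.996 m/s, E_r = 0.5*m_gun*v_r^2 = 0.5*5*0.996^2 = 2.48 J

2.48 J


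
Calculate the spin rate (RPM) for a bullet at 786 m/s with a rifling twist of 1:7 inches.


twist_m = 7*0.0254 = 0.1778 m
spin = v/twist = 786/0.1778 = 4420.697 rev/s
RPM = spin*60 = 4420.697*60 ≈ 265242 RPM

265242 RPM


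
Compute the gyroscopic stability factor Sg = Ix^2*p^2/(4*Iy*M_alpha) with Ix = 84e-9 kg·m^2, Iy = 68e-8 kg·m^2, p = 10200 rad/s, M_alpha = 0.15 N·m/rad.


Sg = Ix^2 * p^2 / (4 * Iy * M_alpha) = (84e-9)^2 * 10200^2 / (4 * 68e-8 * 0.15) = 1.799

1.799


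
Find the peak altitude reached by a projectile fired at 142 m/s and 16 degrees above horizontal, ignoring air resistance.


H = (v0*sin(theta))^2 / (2g) = (142*sin(16°))^2 / (2*9.81) = 78.08 m

78.08 m


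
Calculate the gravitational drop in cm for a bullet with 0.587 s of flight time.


drop = 0.5*g*t^2 = 0.5*9.81*0.587^2 = 1.69011 m ≈ 169 cm

169 cm


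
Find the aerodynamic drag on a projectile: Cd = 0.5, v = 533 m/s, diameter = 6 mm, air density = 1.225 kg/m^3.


A = pi*(d/2)^2 = pi*(6/2000)^2 = 2.82743e-05 m^2
Fd = 0.5*Cd*rho*A*v^2 = 0.5*0.5*1.225*2.82743e-05*533^2 = 2.46 N

2.46 N


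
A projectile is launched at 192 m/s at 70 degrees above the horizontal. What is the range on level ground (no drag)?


R = v0^2 * sin(2*theta) / g = 192^2 * sin(2*70°) / 9.81 = 2415 m

2415 m


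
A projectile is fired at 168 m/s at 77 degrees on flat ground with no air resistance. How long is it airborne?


T = 2*v0*sin(theta)/g = 2*168*sin(77°)/9.81 = 33.37 s

33.37 s


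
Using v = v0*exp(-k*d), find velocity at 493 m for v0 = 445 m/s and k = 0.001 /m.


v = v0*exp(-k*d) = 445*exp(-0.001*493) = 271.8 m/s

271.8 m/s


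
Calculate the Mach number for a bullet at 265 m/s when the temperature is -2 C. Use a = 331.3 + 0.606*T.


a = 331.3 + 0.606*(-2) = 330.088 m/s
M = v/a = 265/330.088 = 0.8028

0.8028


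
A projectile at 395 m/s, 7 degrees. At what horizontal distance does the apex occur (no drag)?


R = v0^2*sin(2*theta)/g = 395^2*sin(2*7°)/9.81 = 3847.69 m
apex_dist = R/2 = 3847.69/2 = 1924 m

1924 m


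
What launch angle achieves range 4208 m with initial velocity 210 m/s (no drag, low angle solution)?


sin(2*theta) = R*g/v0^2 = 4208*9.81/210^2 = 0.936065, theta = arcsin(0.936065)/2 = 34.7°

34.7 degrees


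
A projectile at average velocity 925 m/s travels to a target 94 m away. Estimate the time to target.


t = d/v = 94/925 = 0.1016 s

0.1016 s


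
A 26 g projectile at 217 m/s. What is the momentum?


p = m*v = 0.026*217 = 5.642 kg·m/s

5.642 kg·m/s


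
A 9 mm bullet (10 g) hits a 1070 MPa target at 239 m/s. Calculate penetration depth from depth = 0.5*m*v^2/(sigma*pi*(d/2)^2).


A = pi*(d/2)^2 = pi*(9/2)^2 = 63.6173 mm^2
E = 0.5*m*v^2 = 0.5*0.01*239^2 = 285.605 J
depth = E/(sigma*A) = 285.605 J / (1070 MPa * 63.6173 mm^2) = 285.605/(1070 * 63.6173) m = 0.00419573 m ≈ 4.196 mm

4.196 mm


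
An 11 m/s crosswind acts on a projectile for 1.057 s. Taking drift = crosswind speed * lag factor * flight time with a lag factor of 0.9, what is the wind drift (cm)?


drift = v_wind * lag * t = 11 * 0.9 * 1.057 = 10.4643 m ≈ 1046 cm

1046 cm


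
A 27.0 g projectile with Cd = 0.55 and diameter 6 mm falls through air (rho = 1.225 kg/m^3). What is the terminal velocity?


A = pi*(d/2)^2 = pi*(6/2000)^2 = 2.82743e-05 m^2
vt = sqrt(2mg/(Cd*rho*A)) = sqrt(2*0.027*9.81/(0.55 * 1.225 * 2.82743e-05)) = 166.8 m/s

166.8 m/s


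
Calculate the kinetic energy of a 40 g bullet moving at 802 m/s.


E = 0.5*m*v^2 = 0.5*0.04*802^2 = 12864 J

12864 J


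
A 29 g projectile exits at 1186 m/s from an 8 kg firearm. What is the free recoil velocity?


v_recoil = m_p * v_p / m_gun = 0.029 * 1186 / 8 = 4.299 m/s

4.299 m/s


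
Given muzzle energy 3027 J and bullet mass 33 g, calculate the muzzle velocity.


v = sqrt(2*E/m) = sqrt(2*3027/0.033) = 428.3 m/s

428.3 m/s


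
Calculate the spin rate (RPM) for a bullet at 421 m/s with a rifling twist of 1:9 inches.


twist_m = 9*0.0254 = 0.2286 m
spin = v/twist = 421/0.2286 = 1841.645 rev/s
RPM = spin*60 = 1841.645*60 ≈ 110499 RPM

110499 RPM


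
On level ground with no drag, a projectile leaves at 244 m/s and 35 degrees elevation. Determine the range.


R = v0^2 * sin(2*theta) / g = 244^2 * sin(2*35°) / 9.81 = 5703 m

5703 m


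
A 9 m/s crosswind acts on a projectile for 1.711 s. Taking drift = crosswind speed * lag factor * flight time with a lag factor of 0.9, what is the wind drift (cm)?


drift = v_wind * lag * t = 9 * 0.9 * 1.711 = 13.8591 m ≈ 1386 cm

1386 cm


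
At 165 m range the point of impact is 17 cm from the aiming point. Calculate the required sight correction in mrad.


1 mrad subtends 1 cm per 10 m of range, so adj = error_cm / (dist_m / 10) = 17 / (165/10) = 1.03 mrad

1.03 mrad


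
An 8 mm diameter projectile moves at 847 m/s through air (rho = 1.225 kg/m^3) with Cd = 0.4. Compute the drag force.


A = pi*(d/2)^2 = pi*(8/2000)^2 = 5.02655e-05 m^2
Fd = 0.5*Cd*rho*A*v^2 = 0.5*0.4*1.225*5.02655e-05*847^2 = 8.835 N

8.835 N


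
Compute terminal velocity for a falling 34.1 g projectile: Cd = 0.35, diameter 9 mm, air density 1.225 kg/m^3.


A = pi*(d/2)^2 = pi*(9/2000)^2 = 6.36173e-05 m^2
vt = sqrt(2mg/(Cd*rho*A)) = sqrt(2*0.0341*9.81/(0.35 * 1.225 * 6.36173e-05)) = 156.6 m/s

156.6 m/s


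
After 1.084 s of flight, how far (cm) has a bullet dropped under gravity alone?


drop = 0.5*g*t^2 = 0.5*9.81*1.084^2 = 5.76365 m ≈ 576.4 cm

576.4 cm


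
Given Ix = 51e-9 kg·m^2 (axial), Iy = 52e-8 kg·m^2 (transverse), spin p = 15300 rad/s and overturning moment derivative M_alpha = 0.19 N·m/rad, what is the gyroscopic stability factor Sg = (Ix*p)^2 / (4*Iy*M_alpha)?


Sg = Ix^2 * p^2 / (4 * Iy * M_alpha) = (51e-9)^2 * 15300^2 / (4 * 52e-8 * 0.19) = 1.541

1.541


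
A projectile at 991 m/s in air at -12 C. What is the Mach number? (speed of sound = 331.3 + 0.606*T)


a = 331.3 + 0.606*(-12) = 324.028 m/s
M = v/a = 991/324.028 = 3.058

3.058


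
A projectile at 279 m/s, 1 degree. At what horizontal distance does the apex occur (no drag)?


R = v0^2*sin(2*theta)/g = 279^2*sin(2*1°)/9.81 = 276.923 m
apex_dist = R/2 = 276.923/2 = 138.5 m

138.5 m


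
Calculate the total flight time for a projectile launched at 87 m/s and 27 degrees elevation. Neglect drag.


T = 2*v0*sin(theta)/g = 2*87*sin(27°)/9.81 = 8.052 s

8.052 s


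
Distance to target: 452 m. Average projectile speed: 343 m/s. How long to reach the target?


t = d/v = 452/343 = 1.318 s

1.318 s


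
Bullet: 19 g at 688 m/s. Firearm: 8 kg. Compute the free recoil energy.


v_r = m_p*v_p/m_gun = 0.019*688/8 = 1.634 m/s, E_r = 0.5*m_gun*v_r^2 = 0.5*8*1.634^2 = 10.68 J

10.68 J


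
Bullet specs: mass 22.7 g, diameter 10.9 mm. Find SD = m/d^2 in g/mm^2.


SD = m/d^2 = 22.7/10.9^2 = 0.1911 g/mm^2

0.1911 g/mm^2


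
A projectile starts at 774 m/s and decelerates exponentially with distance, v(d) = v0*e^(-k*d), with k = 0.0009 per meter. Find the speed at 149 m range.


v = v0*exp(-k*d) = 774*exp(-0.0009*149) = 676.9 m/s

676.9 m/s


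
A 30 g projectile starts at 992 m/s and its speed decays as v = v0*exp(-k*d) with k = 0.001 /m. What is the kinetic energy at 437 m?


v = v0*exp(-k*d) = 992*exp(-0.001*437) = 640.804 m/s
E = 0.5*m*v^2 = 0.5*0.03*640.804^2 = 6159 J

6159 J


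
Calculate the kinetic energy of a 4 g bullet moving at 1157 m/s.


E = 0.5*m*v^2 = 0.5*0.004*1157^2 = 2677 J

2677 J


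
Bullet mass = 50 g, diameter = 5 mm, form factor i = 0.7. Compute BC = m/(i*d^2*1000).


BC = m/(i*d^2*1000) = 50/(0.7 * 5^2 * 1000) = 0.002857

0.002857


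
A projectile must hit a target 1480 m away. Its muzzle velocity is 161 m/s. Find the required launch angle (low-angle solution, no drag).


sin(2*theta) = R*g/v0^2 = 1480*9.81/161^2 = 0.560117, theta = arcsin(0.560117)/2 = 17.03°

17.03 degrees


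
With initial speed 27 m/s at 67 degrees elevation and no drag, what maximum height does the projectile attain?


H = (v0*sin(theta))^2 / (2g) = (27*sin(67°))^2 / (2*9.81) = 31.48 m

31.48 m


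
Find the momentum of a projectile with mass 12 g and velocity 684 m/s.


p = m*v = 0.012*684 = 8.208 kg·m/s

8.208 kg·m/s


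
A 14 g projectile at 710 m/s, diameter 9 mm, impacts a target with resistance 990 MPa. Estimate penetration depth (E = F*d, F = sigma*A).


A = pi*(d/2)^2 = pi*(9/2)^2 = 63.6173 mm^2
E = 0.5*m*v^2 = 0.5*0.014*710^2 = 3528.7 J
depth = E/(sigma*A) = 3528.7 J / (990 MPa * 63.6173 mm^2) = 3528.7/(990 * 63.6173) m = 0.0560279 m ≈ 56.03 mm

56.03 mm


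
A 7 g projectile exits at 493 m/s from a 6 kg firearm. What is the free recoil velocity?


v_recoil = m_p * v_p / m_gun = 0.007 * 493 / 6 = 0.5752 m/s

0.5752 m/s


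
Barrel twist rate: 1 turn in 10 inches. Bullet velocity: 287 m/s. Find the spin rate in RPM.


twist_m = 10*0.0254 = 0.254 m
spin = v/twist = 287/0.254 = 1129.921 rev/s
RPM = spin*60 = 1129.921*60 ≈ 67795 RPM

67795 RPM


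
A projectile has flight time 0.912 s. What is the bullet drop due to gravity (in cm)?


drop = 0.5*g*t^2 = 0.5*9.81*0.912^2 = 4.0797 m ≈ 408 cm

408 cm


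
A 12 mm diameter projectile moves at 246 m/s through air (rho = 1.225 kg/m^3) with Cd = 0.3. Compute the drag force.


A = pi*(d/2)^2 = pi*(12/2000)^2 = 1.13097e-04 m^2
Fd = 0.5*Cd*rho*A*v^2 = 0.5*0.3*1.225*1.13097e-04*246^2 = 1.258 N

1.258 N


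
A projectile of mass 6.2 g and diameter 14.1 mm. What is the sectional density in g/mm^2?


SD = m/d^2 = 6.2/14.1^2 = 0.03119 g/mm^2

0.03119 g/mm^2


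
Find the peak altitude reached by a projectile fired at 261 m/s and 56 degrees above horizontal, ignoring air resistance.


H = (v0*sin(theta))^2 / (2g) = (261*sin(56°))^2 / (2*9.81) = 2386 m

2386 m


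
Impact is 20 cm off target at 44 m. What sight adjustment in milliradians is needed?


1 mrad subtends 1 cm per 10 m of range, so adj = error_cm / (dist_m / 10) = 20 / (44/10) = 4.545 mrad

4.545 mrad


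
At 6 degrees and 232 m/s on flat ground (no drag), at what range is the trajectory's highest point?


R = v0^2*sin(2*theta)/g = 232^2*sin(2*6°)/9.81 = 1140.74 m
apex_dist = R/2 = 1140.74/2 = 570.4 m

570.4 m


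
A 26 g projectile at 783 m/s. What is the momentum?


p = m*v = 0.026*783 = 20.36 kg·m/s

20.36 kg·m/s


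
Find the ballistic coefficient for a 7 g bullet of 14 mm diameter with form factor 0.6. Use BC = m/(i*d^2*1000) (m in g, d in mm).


BC = m/(i*d^2*1000) = 7/(0.6 * 14^2 * 1000) = 5.952e-05

5.952e-05


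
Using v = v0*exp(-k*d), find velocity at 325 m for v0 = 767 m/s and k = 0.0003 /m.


v = v0*exp(-k*d) = 767*exp(-0.0003*325) = 695.7 m/s

695.7 m/s


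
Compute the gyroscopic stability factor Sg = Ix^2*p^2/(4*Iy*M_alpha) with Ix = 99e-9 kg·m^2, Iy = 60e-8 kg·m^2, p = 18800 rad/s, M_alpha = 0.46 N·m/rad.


Sg = Ix^2 * p^2 / (4 * Iy * M_alpha) = (99e-9)^2 * 18800^2 / (4 * 60e-8 * 0.46) = 3.138

3.138


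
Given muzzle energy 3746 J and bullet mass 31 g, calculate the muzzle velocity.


v = sqrt(2*E/m) = sqrt(2*3746/0.031) = 491.6 m/s

491.6 m/s


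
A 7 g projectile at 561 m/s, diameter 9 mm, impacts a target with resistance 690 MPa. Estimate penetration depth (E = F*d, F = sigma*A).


A = pi*(d/2)^2 = pi*(9/2)^2 = 63.6173 mm^2
E = 0.5*m*v^2 = 0.5*0.007*561^2 = 1101.52 J
depth = E/(sigma*A) = 1101.52 J / (690 MPa * 63.6173 mm^2) = 1101.52/(690 * 63.6173) m = 0.025094 m ≈ 25.09 mm

25.09 mm


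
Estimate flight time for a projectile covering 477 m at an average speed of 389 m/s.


t = d/v = 477/389 = 1.226 s

1.226 s


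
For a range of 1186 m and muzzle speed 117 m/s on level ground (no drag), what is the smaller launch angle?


sin(2*theta) = R*g/v0^2 = 1186*9.81/117^2 = 0.849928, theta = arcsin(0.849928)/2 = 29.1°

29.1 degrees


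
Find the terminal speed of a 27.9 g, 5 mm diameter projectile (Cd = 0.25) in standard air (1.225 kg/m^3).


A = pi*(d/2)^2 = pi*(5/2000)^2 = 1.96350e-05 m^2
vt = sqrt(2mg/(Cd*rho*A)) = sqrt(2*0.0279*9.81/(0.25 * 1.225 * 1.96350e-05)) = 301.7 m/s

301.7 m/s


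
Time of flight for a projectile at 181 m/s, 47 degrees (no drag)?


T = 2*v0*sin(theta)/g = 2*181*sin(47°)/9.81 = 26.99 s

26.99 s


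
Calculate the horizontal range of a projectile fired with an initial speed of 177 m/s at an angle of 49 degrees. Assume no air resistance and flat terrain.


R = v0^2 * sin(2*theta) / g = 177^2 * sin(2*49°) / 9.81 = 3162 m

3162 m


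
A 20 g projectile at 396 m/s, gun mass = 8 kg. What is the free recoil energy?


v_r = m_p*v_p/m_gun = 0.02*396/8 = 0.99 m/s, E_r = 0.5*m_gun*v_r^2 = 0.5*8*0.99^2 = 3.92 J

3.92 J


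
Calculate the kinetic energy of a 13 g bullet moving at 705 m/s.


E = 0.5*m*v^2 = 0.5*0.013*705^2 = 3231 J

3231 J


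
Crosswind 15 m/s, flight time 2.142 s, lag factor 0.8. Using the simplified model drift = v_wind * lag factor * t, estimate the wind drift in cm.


drift = v_wind * lag * t = 15 * 0.8 * 2.142 = 25.704 m ≈ 2570 cm

2570 cm


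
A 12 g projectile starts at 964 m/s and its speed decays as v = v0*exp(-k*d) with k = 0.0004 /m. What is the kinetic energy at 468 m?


v = v0*exp(-k*d) = 964*exp(-0.0004*468) = 799.424 m/s
E = 0.5*m*v^2 = 0.5*0.012*799.424^2 = 3834 J

3834 J


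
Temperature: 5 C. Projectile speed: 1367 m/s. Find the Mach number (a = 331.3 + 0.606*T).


a = 331.3 + 0.606*(5) = 334.33 m/s
M = v/a = 1367/334.33 = 4.089

4.089


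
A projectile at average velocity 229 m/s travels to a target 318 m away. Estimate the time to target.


t = d/v = 318/229 = 1.389 s

1.389 s


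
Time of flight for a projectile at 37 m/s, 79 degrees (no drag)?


T = 2*v0*sin(theta)/g = 2*37*sin(79°)/9.81 = 7.405 s

7.405 s


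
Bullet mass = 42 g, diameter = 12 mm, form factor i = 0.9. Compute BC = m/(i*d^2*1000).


BC = m/(i*d^2*1000) = 42/(0.9 * 12^2 * 1000) = 0.0003241

0.0003241


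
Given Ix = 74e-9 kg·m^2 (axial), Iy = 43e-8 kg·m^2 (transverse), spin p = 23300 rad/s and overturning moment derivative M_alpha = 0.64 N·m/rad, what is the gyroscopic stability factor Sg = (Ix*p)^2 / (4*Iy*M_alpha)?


Sg = Ix^2 * p^2 / (4 * Iy * M_alpha) = (74e-9)^2 * 23300^2 / (4 * 43e-8 * 0.64) = 2.701

2.701


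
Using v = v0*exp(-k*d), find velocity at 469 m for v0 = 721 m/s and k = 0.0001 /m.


v = v0*exp(-k*d) = 721*exp(-0.0001*469) = 688 m/s

688 m/s


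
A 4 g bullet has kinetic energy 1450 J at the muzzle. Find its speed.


v = sqrt(2*E/m) = sqrt(2*1450/0.004) = 851.5 m/s

851.5 m/s


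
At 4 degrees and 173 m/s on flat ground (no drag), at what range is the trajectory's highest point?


R = v0^2*sin(2*theta)/g = 173^2*sin(2*4°)/9.81 = 424.599 m
apex_dist = R/2 = 424.599/2 = 212.3 m

212.3 m


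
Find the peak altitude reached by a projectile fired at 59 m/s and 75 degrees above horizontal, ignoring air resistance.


H = (v0*sin(theta))^2 / (2g) = (59*sin(75°))^2 / (2*9.81) = 165.5 m

165.5 m


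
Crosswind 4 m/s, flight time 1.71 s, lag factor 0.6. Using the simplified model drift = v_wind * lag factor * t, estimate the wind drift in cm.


drift = v_wind * lag * t = 4 * 0.6 * 1.71 = 4.104 m ≈ 410.4 cm

410.4 cm


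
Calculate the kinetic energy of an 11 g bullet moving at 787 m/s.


E = 0.5*m*v^2 = 0.5*0.011*787^2 = 3407 J

3407 J


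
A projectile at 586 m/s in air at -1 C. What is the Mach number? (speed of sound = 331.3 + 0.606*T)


a = 331.3 + 0.606*(-1) = 330.694 m/s
M = v/a = 586/330.694 = 1.772

1.772


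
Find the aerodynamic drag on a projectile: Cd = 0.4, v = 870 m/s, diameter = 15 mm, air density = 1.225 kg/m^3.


A = pi*(d/2)^2 = pi*(15/2000)^2 = 1.76715e-04 m^2
Fd = 0.5*Cd*rho*A*v^2 = 0.5*0.4*1.225*1.76715e-04*870^2 = 32.77 N

32.77 N


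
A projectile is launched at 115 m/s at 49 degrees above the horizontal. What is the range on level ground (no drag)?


R = v0^2 * sin(2*theta) / g = 115^2 * sin(2*49°) / 9.81 = 1335 m

1335 m


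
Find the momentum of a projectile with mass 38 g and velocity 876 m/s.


p = m*v = 0.038*876 = 33.29 kg·m/s

33.29 kg·m/s


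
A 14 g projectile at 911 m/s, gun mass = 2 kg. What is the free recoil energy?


v_r = m_p*v_p/m_gun = 0.014*911/2 = 6.377 m/s, E_r = 0.5*m_gun*v_r^2 = 0.5*2*6.377^2 = 40.67 J

40.67 J


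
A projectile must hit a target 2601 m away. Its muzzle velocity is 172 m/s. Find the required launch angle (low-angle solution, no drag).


sin(2*theta) = R*g/v0^2 = 2601*9.81/172^2 = 0.862487, theta = arcsin(0.862487)/2 = 29.8°

29.8 degrees


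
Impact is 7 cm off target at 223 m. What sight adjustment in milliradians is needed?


1 mrad subtends 1 cm per 10 m of range, so adj = error_cm / (dist_m / 10) = 7 / (223/10) = 0.3139 mrad

0.3139 mrad


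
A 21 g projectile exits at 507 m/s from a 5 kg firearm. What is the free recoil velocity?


v_recoil = m_p * v_p / m_gun = 0.021 * 507 / 5 = 2.129 m/s

2.129 m/s


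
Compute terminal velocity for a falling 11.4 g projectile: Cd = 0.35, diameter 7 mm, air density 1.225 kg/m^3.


A = pi*(d/2)^2 = pi*(7/2000)^2 = 3.84845e-05 m^2
vt = sqrt(2mg/(Cd*rho*A)) = sqrt(2*0.0114*9.81/(0.35 * 1.225 * 3.84845e-05)) = 116.4 m/s

116.4 m/s


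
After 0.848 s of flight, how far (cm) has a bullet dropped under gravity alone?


drop = 0.5*g*t^2 = 0.5*9.81*0.848^2 = 3.52721 m ≈ 352.7 cm

352.7 cm


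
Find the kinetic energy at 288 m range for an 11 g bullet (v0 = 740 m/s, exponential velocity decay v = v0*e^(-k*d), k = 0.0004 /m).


v = v0*exp(-k*d) = 740*exp(-0.0004*288) = 659.479 m/s
E = 0.5*m*v^2 = 0.5*0.011*659.479^2 = 2392 J

2392 J


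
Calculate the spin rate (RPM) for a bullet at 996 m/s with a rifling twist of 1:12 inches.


twist_m = 12*0.0254 = 0.3048 m
spin = v/twist = 996/0.3048 = 3267.717 rev/s
RPM = spin*60 = 3267.717*60 ≈ 196063 RPM

196063 RPM


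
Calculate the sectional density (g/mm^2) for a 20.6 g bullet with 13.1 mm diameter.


SD = m/d^2 = 20.6/13.1^2 = 0.12 g/mm^2

0.12 g/mm^2


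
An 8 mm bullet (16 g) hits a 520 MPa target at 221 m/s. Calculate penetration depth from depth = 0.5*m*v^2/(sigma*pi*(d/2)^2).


A = pi*(d/2)^2 = pi*(8/2)^2 = 50.2655 mm^2
E = 0.5*m*v^2 = 0.5*0.016*221^2 = 390.728 J
depth = E/(sigma*A) = 390.728 J / (520 MPa * 50.2655 mm^2) = 390.728/(520 * 50.2655) m = 0.0149486 m ≈ 14.95 mm

14.95 mm


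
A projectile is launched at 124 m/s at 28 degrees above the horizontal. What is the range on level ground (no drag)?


R = v0^2 * sin(2*theta) / g = 124^2 * sin(2*28°) / 9.81 = 1299 m

1299 m


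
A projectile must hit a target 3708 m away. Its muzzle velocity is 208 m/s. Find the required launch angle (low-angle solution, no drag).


sin(2*theta) = R*g/v0^2 = 3708*9.81/208^2 = 0.840779, theta = arcsin(0.840779)/2 = 28.61°

28.61 degrees


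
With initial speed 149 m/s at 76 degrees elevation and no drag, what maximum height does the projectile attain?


H = (v0*sin(theta))^2 / (2g) = (149*sin(76°))^2 / (2*9.81) = 1065 m

1065 m


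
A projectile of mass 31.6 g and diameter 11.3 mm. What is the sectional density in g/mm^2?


SD = m/d^2 = 31.6/11.3^2 = 0.2475 g/mm^2

0.2475 g/mm^2


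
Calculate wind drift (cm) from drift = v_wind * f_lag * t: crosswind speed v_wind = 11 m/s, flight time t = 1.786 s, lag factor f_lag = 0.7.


drift = v_wind * lag * t = 11 * 0.7 * 1.786 = 13.7522 m ≈ 1375 cm

1375 cm


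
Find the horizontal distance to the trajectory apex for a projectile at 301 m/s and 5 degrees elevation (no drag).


R = v0^2*sin(2*theta)/g = 301^2*sin(2*5°)/9.81 = 1603.74 m
apex_dist = R/2 = 1603.74/2 = 801.9 m

801.9 m


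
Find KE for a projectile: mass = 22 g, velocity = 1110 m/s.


E = 0.5*m*v^2 = 0.5*0.022*1110^2 = 13553 J

13553 J


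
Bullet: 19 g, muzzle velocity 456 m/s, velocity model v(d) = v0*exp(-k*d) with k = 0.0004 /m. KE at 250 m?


v = v0*exp(-k*d) = 456*exp(-0.0004*250) = 412.606 m/s
E = 0.5*m*v^2 = 0.5*0.019*412.606^2 = 1617 J

1617 J


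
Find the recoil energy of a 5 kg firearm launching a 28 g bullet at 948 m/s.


v_r = m_p*v_p/m_gun = 0.028*948/5 = 5.3088 m/s, E_r = 0.5*m_gun*v_r^2 = 0.5*5*5.3088^2 = 70.46 J

70.46 J


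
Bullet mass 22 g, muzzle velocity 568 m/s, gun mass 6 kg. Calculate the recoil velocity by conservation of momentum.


v_recoil = m_p * v_p / m_gun = 0.022 * 568 / 6 = 2.083 m/s

2.083 m/s


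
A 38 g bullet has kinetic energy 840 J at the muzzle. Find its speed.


v = sqrt(2*E/m) = sqrt(2*840/0.038) = 210.3 m/s

210.3 m/s


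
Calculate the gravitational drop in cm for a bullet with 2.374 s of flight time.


drop = 0.5*g*t^2 = 0.5*9.81*2.374^2 = 27.644 m ≈ 2764 cm

2764 cm


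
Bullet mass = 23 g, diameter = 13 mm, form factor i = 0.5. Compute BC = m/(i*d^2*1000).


BC = m/(i*d^2*1000) = 23/(0.5 * 13^2 * 1000) = 0.0002722

0.0002722


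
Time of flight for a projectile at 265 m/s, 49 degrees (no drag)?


T = 2*v0*sin(theta)/g = 2*265*sin(49°)/9.81 = 40.77 s

40.77 s


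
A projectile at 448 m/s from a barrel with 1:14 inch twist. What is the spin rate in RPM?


twist_m = 14*0.0254 = 0.3556 m
spin = v/twist = 448/0.3556 = 1259.843 rev/s
RPM = spin*60 = 1259.843*60 ≈ 75591 RPM

75591 RPM


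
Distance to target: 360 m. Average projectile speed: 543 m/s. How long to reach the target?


t = d/v = 360/543 = 0.663 s

0.663 s


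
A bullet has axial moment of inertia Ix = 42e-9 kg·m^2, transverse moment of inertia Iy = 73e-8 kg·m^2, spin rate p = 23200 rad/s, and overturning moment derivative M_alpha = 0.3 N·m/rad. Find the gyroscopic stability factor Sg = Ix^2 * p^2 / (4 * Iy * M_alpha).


Sg = Ix^2 * p^2 / (4 * Iy * M_alpha) = (42e-9)^2 * 23200^2 / (4 * 73e-8 * 0.3) = 1.084

1.084


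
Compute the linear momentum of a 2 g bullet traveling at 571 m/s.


p = m*v = 0.002*571 = 1.142 kg·m/s

1.142 kg·m/s


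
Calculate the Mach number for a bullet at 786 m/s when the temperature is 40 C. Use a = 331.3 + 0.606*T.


a = 331.3 + 0.606*(40) = 355.54 m/s
M = v/a = 786/355.54 = 2.211

2.211


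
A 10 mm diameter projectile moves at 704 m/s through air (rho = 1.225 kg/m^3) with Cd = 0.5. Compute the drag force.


A = pi*(d/2)^2 = pi*(10/2000)^2 = 7.85398e-05 m^2
Fd = 0.5*Cd*rho*A*v^2 = 0.5*0.5*1.225*7.85398e-05*704^2 = 11.92 N

11.92 N


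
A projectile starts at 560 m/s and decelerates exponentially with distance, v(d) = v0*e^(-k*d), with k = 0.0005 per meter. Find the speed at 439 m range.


v = v0*exp(-k*d) = 560*exp(-0.0005*439) = 449.6 m/s

449.6 m/s
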